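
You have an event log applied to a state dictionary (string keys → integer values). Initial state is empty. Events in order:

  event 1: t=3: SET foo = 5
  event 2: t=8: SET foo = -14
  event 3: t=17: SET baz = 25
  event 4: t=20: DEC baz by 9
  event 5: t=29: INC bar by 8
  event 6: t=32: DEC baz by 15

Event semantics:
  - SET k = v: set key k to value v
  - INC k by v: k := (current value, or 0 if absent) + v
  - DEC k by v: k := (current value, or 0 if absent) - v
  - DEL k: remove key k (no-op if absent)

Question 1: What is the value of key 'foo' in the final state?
Track key 'foo' through all 6 events:
  event 1 (t=3: SET foo = 5): foo (absent) -> 5
  event 2 (t=8: SET foo = -14): foo 5 -> -14
  event 3 (t=17: SET baz = 25): foo unchanged
  event 4 (t=20: DEC baz by 9): foo unchanged
  event 5 (t=29: INC bar by 8): foo unchanged
  event 6 (t=32: DEC baz by 15): foo unchanged
Final: foo = -14

Answer: -14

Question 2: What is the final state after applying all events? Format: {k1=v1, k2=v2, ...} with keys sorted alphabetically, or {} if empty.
Answer: {bar=8, baz=1, foo=-14}

Derivation:
  after event 1 (t=3: SET foo = 5): {foo=5}
  after event 2 (t=8: SET foo = -14): {foo=-14}
  after event 3 (t=17: SET baz = 25): {baz=25, foo=-14}
  after event 4 (t=20: DEC baz by 9): {baz=16, foo=-14}
  after event 5 (t=29: INC bar by 8): {bar=8, baz=16, foo=-14}
  after event 6 (t=32: DEC baz by 15): {bar=8, baz=1, foo=-14}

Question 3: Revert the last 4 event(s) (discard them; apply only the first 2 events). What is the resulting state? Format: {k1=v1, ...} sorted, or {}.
Keep first 2 events (discard last 4):
  after event 1 (t=3: SET foo = 5): {foo=5}
  after event 2 (t=8: SET foo = -14): {foo=-14}

Answer: {foo=-14}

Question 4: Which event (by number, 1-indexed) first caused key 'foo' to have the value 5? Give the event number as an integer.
Looking for first event where foo becomes 5:
  event 1: foo (absent) -> 5  <-- first match

Answer: 1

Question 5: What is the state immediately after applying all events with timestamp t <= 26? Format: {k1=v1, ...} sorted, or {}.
Apply events with t <= 26 (4 events):
  after event 1 (t=3: SET foo = 5): {foo=5}
  after event 2 (t=8: SET foo = -14): {foo=-14}
  after event 3 (t=17: SET baz = 25): {baz=25, foo=-14}
  after event 4 (t=20: DEC baz by 9): {baz=16, foo=-14}

Answer: {baz=16, foo=-14}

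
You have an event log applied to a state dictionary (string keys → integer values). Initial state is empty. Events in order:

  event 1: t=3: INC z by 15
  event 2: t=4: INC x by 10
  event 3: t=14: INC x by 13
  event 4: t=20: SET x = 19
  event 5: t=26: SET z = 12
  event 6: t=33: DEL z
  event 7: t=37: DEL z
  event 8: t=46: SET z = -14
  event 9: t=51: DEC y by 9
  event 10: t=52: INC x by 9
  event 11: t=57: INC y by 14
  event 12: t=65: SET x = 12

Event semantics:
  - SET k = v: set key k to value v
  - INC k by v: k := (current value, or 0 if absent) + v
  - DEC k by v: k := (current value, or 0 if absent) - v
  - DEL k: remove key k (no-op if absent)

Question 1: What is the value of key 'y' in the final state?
Answer: 5

Derivation:
Track key 'y' through all 12 events:
  event 1 (t=3: INC z by 15): y unchanged
  event 2 (t=4: INC x by 10): y unchanged
  event 3 (t=14: INC x by 13): y unchanged
  event 4 (t=20: SET x = 19): y unchanged
  event 5 (t=26: SET z = 12): y unchanged
  event 6 (t=33: DEL z): y unchanged
  event 7 (t=37: DEL z): y unchanged
  event 8 (t=46: SET z = -14): y unchanged
  event 9 (t=51: DEC y by 9): y (absent) -> -9
  event 10 (t=52: INC x by 9): y unchanged
  event 11 (t=57: INC y by 14): y -9 -> 5
  event 12 (t=65: SET x = 12): y unchanged
Final: y = 5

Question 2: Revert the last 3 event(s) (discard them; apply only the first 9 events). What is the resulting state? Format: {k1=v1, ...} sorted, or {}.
Keep first 9 events (discard last 3):
  after event 1 (t=3: INC z by 15): {z=15}
  after event 2 (t=4: INC x by 10): {x=10, z=15}
  after event 3 (t=14: INC x by 13): {x=23, z=15}
  after event 4 (t=20: SET x = 19): {x=19, z=15}
  after event 5 (t=26: SET z = 12): {x=19, z=12}
  after event 6 (t=33: DEL z): {x=19}
  after event 7 (t=37: DEL z): {x=19}
  after event 8 (t=46: SET z = -14): {x=19, z=-14}
  after event 9 (t=51: DEC y by 9): {x=19, y=-9, z=-14}

Answer: {x=19, y=-9, z=-14}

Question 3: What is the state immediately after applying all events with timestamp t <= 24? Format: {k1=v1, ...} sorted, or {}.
Answer: {x=19, z=15}

Derivation:
Apply events with t <= 24 (4 events):
  after event 1 (t=3: INC z by 15): {z=15}
  after event 2 (t=4: INC x by 10): {x=10, z=15}
  after event 3 (t=14: INC x by 13): {x=23, z=15}
  after event 4 (t=20: SET x = 19): {x=19, z=15}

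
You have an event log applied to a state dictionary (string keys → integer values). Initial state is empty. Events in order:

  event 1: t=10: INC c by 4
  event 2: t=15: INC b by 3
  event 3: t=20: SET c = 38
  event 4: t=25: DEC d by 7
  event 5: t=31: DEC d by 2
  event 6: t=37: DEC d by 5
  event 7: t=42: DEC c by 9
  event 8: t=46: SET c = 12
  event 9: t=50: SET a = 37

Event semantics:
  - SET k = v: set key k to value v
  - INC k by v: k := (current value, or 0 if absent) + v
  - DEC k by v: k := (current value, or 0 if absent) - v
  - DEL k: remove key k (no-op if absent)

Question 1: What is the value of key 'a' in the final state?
Track key 'a' through all 9 events:
  event 1 (t=10: INC c by 4): a unchanged
  event 2 (t=15: INC b by 3): a unchanged
  event 3 (t=20: SET c = 38): a unchanged
  event 4 (t=25: DEC d by 7): a unchanged
  event 5 (t=31: DEC d by 2): a unchanged
  event 6 (t=37: DEC d by 5): a unchanged
  event 7 (t=42: DEC c by 9): a unchanged
  event 8 (t=46: SET c = 12): a unchanged
  event 9 (t=50: SET a = 37): a (absent) -> 37
Final: a = 37

Answer: 37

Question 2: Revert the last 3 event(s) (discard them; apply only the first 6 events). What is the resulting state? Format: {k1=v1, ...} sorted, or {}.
Keep first 6 events (discard last 3):
  after event 1 (t=10: INC c by 4): {c=4}
  after event 2 (t=15: INC b by 3): {b=3, c=4}
  after event 3 (t=20: SET c = 38): {b=3, c=38}
  after event 4 (t=25: DEC d by 7): {b=3, c=38, d=-7}
  after event 5 (t=31: DEC d by 2): {b=3, c=38, d=-9}
  after event 6 (t=37: DEC d by 5): {b=3, c=38, d=-14}

Answer: {b=3, c=38, d=-14}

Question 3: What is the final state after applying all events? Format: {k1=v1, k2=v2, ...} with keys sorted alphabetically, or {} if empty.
Answer: {a=37, b=3, c=12, d=-14}

Derivation:
  after event 1 (t=10: INC c by 4): {c=4}
  after event 2 (t=15: INC b by 3): {b=3, c=4}
  after event 3 (t=20: SET c = 38): {b=3, c=38}
  after event 4 (t=25: DEC d by 7): {b=3, c=38, d=-7}
  after event 5 (t=31: DEC d by 2): {b=3, c=38, d=-9}
  after event 6 (t=37: DEC d by 5): {b=3, c=38, d=-14}
  after event 7 (t=42: DEC c by 9): {b=3, c=29, d=-14}
  after event 8 (t=46: SET c = 12): {b=3, c=12, d=-14}
  after event 9 (t=50: SET a = 37): {a=37, b=3, c=12, d=-14}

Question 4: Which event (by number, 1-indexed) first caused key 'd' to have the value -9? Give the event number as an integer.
Answer: 5

Derivation:
Looking for first event where d becomes -9:
  event 4: d = -7
  event 5: d -7 -> -9  <-- first match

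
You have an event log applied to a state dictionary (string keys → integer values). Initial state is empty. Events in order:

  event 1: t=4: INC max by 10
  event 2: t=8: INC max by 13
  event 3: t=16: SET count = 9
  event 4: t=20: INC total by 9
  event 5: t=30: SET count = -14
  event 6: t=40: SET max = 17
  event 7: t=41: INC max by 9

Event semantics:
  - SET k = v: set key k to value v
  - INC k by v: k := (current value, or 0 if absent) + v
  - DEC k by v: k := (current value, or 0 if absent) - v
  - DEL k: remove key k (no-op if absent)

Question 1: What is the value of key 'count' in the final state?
Answer: -14

Derivation:
Track key 'count' through all 7 events:
  event 1 (t=4: INC max by 10): count unchanged
  event 2 (t=8: INC max by 13): count unchanged
  event 3 (t=16: SET count = 9): count (absent) -> 9
  event 4 (t=20: INC total by 9): count unchanged
  event 5 (t=30: SET count = -14): count 9 -> -14
  event 6 (t=40: SET max = 17): count unchanged
  event 7 (t=41: INC max by 9): count unchanged
Final: count = -14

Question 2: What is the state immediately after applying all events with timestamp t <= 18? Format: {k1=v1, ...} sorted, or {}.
Apply events with t <= 18 (3 events):
  after event 1 (t=4: INC max by 10): {max=10}
  after event 2 (t=8: INC max by 13): {max=23}
  after event 3 (t=16: SET count = 9): {count=9, max=23}

Answer: {count=9, max=23}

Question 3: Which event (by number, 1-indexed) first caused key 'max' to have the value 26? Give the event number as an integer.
Answer: 7

Derivation:
Looking for first event where max becomes 26:
  event 1: max = 10
  event 2: max = 23
  event 3: max = 23
  event 4: max = 23
  event 5: max = 23
  event 6: max = 17
  event 7: max 17 -> 26  <-- first match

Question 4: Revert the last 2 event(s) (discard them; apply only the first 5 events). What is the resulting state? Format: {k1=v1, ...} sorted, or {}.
Keep first 5 events (discard last 2):
  after event 1 (t=4: INC max by 10): {max=10}
  after event 2 (t=8: INC max by 13): {max=23}
  after event 3 (t=16: SET count = 9): {count=9, max=23}
  after event 4 (t=20: INC total by 9): {count=9, max=23, total=9}
  after event 5 (t=30: SET count = -14): {count=-14, max=23, total=9}

Answer: {count=-14, max=23, total=9}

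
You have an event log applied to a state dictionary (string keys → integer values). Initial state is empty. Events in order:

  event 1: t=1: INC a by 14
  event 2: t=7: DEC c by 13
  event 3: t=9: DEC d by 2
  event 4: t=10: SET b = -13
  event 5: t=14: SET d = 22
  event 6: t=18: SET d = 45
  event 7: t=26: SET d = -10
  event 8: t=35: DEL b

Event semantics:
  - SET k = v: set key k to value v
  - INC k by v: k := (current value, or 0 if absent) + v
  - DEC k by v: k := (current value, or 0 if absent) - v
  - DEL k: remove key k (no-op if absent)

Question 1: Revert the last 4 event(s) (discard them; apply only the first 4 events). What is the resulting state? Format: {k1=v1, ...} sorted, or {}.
Answer: {a=14, b=-13, c=-13, d=-2}

Derivation:
Keep first 4 events (discard last 4):
  after event 1 (t=1: INC a by 14): {a=14}
  after event 2 (t=7: DEC c by 13): {a=14, c=-13}
  after event 3 (t=9: DEC d by 2): {a=14, c=-13, d=-2}
  after event 4 (t=10: SET b = -13): {a=14, b=-13, c=-13, d=-2}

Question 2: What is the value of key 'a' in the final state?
Track key 'a' through all 8 events:
  event 1 (t=1: INC a by 14): a (absent) -> 14
  event 2 (t=7: DEC c by 13): a unchanged
  event 3 (t=9: DEC d by 2): a unchanged
  event 4 (t=10: SET b = -13): a unchanged
  event 5 (t=14: SET d = 22): a unchanged
  event 6 (t=18: SET d = 45): a unchanged
  event 7 (t=26: SET d = -10): a unchanged
  event 8 (t=35: DEL b): a unchanged
Final: a = 14

Answer: 14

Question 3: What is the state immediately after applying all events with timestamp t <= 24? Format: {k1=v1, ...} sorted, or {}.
Apply events with t <= 24 (6 events):
  after event 1 (t=1: INC a by 14): {a=14}
  after event 2 (t=7: DEC c by 13): {a=14, c=-13}
  after event 3 (t=9: DEC d by 2): {a=14, c=-13, d=-2}
  after event 4 (t=10: SET b = -13): {a=14, b=-13, c=-13, d=-2}
  after event 5 (t=14: SET d = 22): {a=14, b=-13, c=-13, d=22}
  after event 6 (t=18: SET d = 45): {a=14, b=-13, c=-13, d=45}

Answer: {a=14, b=-13, c=-13, d=45}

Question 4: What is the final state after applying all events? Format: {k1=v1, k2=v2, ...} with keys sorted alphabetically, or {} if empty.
Answer: {a=14, c=-13, d=-10}

Derivation:
  after event 1 (t=1: INC a by 14): {a=14}
  after event 2 (t=7: DEC c by 13): {a=14, c=-13}
  after event 3 (t=9: DEC d by 2): {a=14, c=-13, d=-2}
  after event 4 (t=10: SET b = -13): {a=14, b=-13, c=-13, d=-2}
  after event 5 (t=14: SET d = 22): {a=14, b=-13, c=-13, d=22}
  after event 6 (t=18: SET d = 45): {a=14, b=-13, c=-13, d=45}
  after event 7 (t=26: SET d = -10): {a=14, b=-13, c=-13, d=-10}
  after event 8 (t=35: DEL b): {a=14, c=-13, d=-10}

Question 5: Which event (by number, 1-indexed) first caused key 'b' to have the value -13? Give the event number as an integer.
Answer: 4

Derivation:
Looking for first event where b becomes -13:
  event 4: b (absent) -> -13  <-- first match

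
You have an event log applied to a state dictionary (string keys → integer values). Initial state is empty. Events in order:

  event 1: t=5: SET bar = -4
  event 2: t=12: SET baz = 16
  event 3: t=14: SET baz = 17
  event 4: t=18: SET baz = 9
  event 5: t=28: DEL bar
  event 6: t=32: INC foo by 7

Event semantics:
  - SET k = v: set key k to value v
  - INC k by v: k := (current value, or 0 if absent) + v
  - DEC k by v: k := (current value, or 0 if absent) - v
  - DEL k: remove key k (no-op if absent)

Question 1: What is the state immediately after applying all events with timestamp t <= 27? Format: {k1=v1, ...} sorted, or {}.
Apply events with t <= 27 (4 events):
  after event 1 (t=5: SET bar = -4): {bar=-4}
  after event 2 (t=12: SET baz = 16): {bar=-4, baz=16}
  after event 3 (t=14: SET baz = 17): {bar=-4, baz=17}
  after event 4 (t=18: SET baz = 9): {bar=-4, baz=9}

Answer: {bar=-4, baz=9}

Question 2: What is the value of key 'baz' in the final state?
Track key 'baz' through all 6 events:
  event 1 (t=5: SET bar = -4): baz unchanged
  event 2 (t=12: SET baz = 16): baz (absent) -> 16
  event 3 (t=14: SET baz = 17): baz 16 -> 17
  event 4 (t=18: SET baz = 9): baz 17 -> 9
  event 5 (t=28: DEL bar): baz unchanged
  event 6 (t=32: INC foo by 7): baz unchanged
Final: baz = 9

Answer: 9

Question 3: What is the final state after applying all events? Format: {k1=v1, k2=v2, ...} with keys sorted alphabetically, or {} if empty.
Answer: {baz=9, foo=7}

Derivation:
  after event 1 (t=5: SET bar = -4): {bar=-4}
  after event 2 (t=12: SET baz = 16): {bar=-4, baz=16}
  after event 3 (t=14: SET baz = 17): {bar=-4, baz=17}
  after event 4 (t=18: SET baz = 9): {bar=-4, baz=9}
  after event 5 (t=28: DEL bar): {baz=9}
  after event 6 (t=32: INC foo by 7): {baz=9, foo=7}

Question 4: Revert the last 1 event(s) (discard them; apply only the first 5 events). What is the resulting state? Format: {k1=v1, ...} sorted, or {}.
Keep first 5 events (discard last 1):
  after event 1 (t=5: SET bar = -4): {bar=-4}
  after event 2 (t=12: SET baz = 16): {bar=-4, baz=16}
  after event 3 (t=14: SET baz = 17): {bar=-4, baz=17}
  after event 4 (t=18: SET baz = 9): {bar=-4, baz=9}
  after event 5 (t=28: DEL bar): {baz=9}

Answer: {baz=9}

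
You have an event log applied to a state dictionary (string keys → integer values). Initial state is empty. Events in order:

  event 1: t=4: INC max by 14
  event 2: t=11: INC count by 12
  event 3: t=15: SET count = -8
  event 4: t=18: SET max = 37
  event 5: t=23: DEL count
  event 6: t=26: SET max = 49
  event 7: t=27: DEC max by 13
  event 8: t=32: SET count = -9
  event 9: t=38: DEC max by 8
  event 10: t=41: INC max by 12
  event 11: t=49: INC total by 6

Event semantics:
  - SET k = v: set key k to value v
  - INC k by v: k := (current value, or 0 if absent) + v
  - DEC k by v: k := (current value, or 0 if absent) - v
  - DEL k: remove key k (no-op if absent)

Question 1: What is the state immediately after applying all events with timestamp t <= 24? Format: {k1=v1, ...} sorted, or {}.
Answer: {max=37}

Derivation:
Apply events with t <= 24 (5 events):
  after event 1 (t=4: INC max by 14): {max=14}
  after event 2 (t=11: INC count by 12): {count=12, max=14}
  after event 3 (t=15: SET count = -8): {count=-8, max=14}
  after event 4 (t=18: SET max = 37): {count=-8, max=37}
  after event 5 (t=23: DEL count): {max=37}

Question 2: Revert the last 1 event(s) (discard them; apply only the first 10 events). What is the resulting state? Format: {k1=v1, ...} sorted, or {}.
Keep first 10 events (discard last 1):
  after event 1 (t=4: INC max by 14): {max=14}
  after event 2 (t=11: INC count by 12): {count=12, max=14}
  after event 3 (t=15: SET count = -8): {count=-8, max=14}
  after event 4 (t=18: SET max = 37): {count=-8, max=37}
  after event 5 (t=23: DEL count): {max=37}
  after event 6 (t=26: SET max = 49): {max=49}
  after event 7 (t=27: DEC max by 13): {max=36}
  after event 8 (t=32: SET count = -9): {count=-9, max=36}
  after event 9 (t=38: DEC max by 8): {count=-9, max=28}
  after event 10 (t=41: INC max by 12): {count=-9, max=40}

Answer: {count=-9, max=40}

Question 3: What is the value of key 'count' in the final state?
Answer: -9

Derivation:
Track key 'count' through all 11 events:
  event 1 (t=4: INC max by 14): count unchanged
  event 2 (t=11: INC count by 12): count (absent) -> 12
  event 3 (t=15: SET count = -8): count 12 -> -8
  event 4 (t=18: SET max = 37): count unchanged
  event 5 (t=23: DEL count): count -8 -> (absent)
  event 6 (t=26: SET max = 49): count unchanged
  event 7 (t=27: DEC max by 13): count unchanged
  event 8 (t=32: SET count = -9): count (absent) -> -9
  event 9 (t=38: DEC max by 8): count unchanged
  event 10 (t=41: INC max by 12): count unchanged
  event 11 (t=49: INC total by 6): count unchanged
Final: count = -9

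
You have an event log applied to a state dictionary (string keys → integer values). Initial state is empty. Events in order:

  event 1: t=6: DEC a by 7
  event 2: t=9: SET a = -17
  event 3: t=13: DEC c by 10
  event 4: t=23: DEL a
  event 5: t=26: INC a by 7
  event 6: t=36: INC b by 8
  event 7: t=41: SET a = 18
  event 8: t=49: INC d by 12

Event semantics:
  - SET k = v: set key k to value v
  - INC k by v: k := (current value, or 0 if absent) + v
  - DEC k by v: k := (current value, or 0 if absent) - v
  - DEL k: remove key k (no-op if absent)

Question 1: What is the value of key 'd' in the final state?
Answer: 12

Derivation:
Track key 'd' through all 8 events:
  event 1 (t=6: DEC a by 7): d unchanged
  event 2 (t=9: SET a = -17): d unchanged
  event 3 (t=13: DEC c by 10): d unchanged
  event 4 (t=23: DEL a): d unchanged
  event 5 (t=26: INC a by 7): d unchanged
  event 6 (t=36: INC b by 8): d unchanged
  event 7 (t=41: SET a = 18): d unchanged
  event 8 (t=49: INC d by 12): d (absent) -> 12
Final: d = 12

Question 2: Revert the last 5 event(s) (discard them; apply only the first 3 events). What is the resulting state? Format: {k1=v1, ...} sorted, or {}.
Answer: {a=-17, c=-10}

Derivation:
Keep first 3 events (discard last 5):
  after event 1 (t=6: DEC a by 7): {a=-7}
  after event 2 (t=9: SET a = -17): {a=-17}
  after event 3 (t=13: DEC c by 10): {a=-17, c=-10}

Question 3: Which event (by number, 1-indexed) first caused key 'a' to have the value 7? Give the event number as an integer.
Answer: 5

Derivation:
Looking for first event where a becomes 7:
  event 1: a = -7
  event 2: a = -17
  event 3: a = -17
  event 4: a = (absent)
  event 5: a (absent) -> 7  <-- first match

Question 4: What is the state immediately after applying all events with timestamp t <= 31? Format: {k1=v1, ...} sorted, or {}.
Apply events with t <= 31 (5 events):
  after event 1 (t=6: DEC a by 7): {a=-7}
  after event 2 (t=9: SET a = -17): {a=-17}
  after event 3 (t=13: DEC c by 10): {a=-17, c=-10}
  after event 4 (t=23: DEL a): {c=-10}
  after event 5 (t=26: INC a by 7): {a=7, c=-10}

Answer: {a=7, c=-10}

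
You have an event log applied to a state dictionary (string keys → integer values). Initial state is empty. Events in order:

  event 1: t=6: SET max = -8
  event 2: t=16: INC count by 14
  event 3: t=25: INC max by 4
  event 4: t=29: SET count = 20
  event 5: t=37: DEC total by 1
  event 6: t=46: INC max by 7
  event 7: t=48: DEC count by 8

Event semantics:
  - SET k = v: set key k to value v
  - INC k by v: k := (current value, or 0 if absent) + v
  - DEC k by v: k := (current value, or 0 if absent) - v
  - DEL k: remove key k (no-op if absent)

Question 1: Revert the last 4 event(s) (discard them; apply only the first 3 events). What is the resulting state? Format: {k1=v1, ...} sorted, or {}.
Keep first 3 events (discard last 4):
  after event 1 (t=6: SET max = -8): {max=-8}
  after event 2 (t=16: INC count by 14): {count=14, max=-8}
  after event 3 (t=25: INC max by 4): {count=14, max=-4}

Answer: {count=14, max=-4}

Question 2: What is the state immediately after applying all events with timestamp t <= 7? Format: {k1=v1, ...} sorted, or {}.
Apply events with t <= 7 (1 events):
  after event 1 (t=6: SET max = -8): {max=-8}

Answer: {max=-8}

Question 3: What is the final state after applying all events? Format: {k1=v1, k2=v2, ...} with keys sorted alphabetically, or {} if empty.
  after event 1 (t=6: SET max = -8): {max=-8}
  after event 2 (t=16: INC count by 14): {count=14, max=-8}
  after event 3 (t=25: INC max by 4): {count=14, max=-4}
  after event 4 (t=29: SET count = 20): {count=20, max=-4}
  after event 5 (t=37: DEC total by 1): {count=20, max=-4, total=-1}
  after event 6 (t=46: INC max by 7): {count=20, max=3, total=-1}
  after event 7 (t=48: DEC count by 8): {count=12, max=3, total=-1}

Answer: {count=12, max=3, total=-1}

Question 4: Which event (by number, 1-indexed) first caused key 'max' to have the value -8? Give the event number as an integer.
Answer: 1

Derivation:
Looking for first event where max becomes -8:
  event 1: max (absent) -> -8  <-- first match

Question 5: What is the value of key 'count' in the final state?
Track key 'count' through all 7 events:
  event 1 (t=6: SET max = -8): count unchanged
  event 2 (t=16: INC count by 14): count (absent) -> 14
  event 3 (t=25: INC max by 4): count unchanged
  event 4 (t=29: SET count = 20): count 14 -> 20
  event 5 (t=37: DEC total by 1): count unchanged
  event 6 (t=46: INC max by 7): count unchanged
  event 7 (t=48: DEC count by 8): count 20 -> 12
Final: count = 12

Answer: 12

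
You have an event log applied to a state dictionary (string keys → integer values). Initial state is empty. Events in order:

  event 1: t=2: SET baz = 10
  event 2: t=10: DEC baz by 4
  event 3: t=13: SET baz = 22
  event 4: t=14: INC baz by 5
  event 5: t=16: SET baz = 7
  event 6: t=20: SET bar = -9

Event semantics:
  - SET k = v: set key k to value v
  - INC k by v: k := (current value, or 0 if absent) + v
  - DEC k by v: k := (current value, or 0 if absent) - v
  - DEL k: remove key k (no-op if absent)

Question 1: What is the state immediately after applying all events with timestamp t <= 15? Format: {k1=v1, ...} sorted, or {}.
Apply events with t <= 15 (4 events):
  after event 1 (t=2: SET baz = 10): {baz=10}
  after event 2 (t=10: DEC baz by 4): {baz=6}
  after event 3 (t=13: SET baz = 22): {baz=22}
  after event 4 (t=14: INC baz by 5): {baz=27}

Answer: {baz=27}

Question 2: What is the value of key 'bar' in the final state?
Track key 'bar' through all 6 events:
  event 1 (t=2: SET baz = 10): bar unchanged
  event 2 (t=10: DEC baz by 4): bar unchanged
  event 3 (t=13: SET baz = 22): bar unchanged
  event 4 (t=14: INC baz by 5): bar unchanged
  event 5 (t=16: SET baz = 7): bar unchanged
  event 6 (t=20: SET bar = -9): bar (absent) -> -9
Final: bar = -9

Answer: -9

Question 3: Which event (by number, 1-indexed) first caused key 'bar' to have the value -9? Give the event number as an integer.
Answer: 6

Derivation:
Looking for first event where bar becomes -9:
  event 6: bar (absent) -> -9  <-- first match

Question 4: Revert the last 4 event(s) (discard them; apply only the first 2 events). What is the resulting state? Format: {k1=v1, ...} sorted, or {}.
Answer: {baz=6}

Derivation:
Keep first 2 events (discard last 4):
  after event 1 (t=2: SET baz = 10): {baz=10}
  after event 2 (t=10: DEC baz by 4): {baz=6}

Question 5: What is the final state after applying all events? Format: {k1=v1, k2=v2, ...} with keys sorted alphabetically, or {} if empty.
  after event 1 (t=2: SET baz = 10): {baz=10}
  after event 2 (t=10: DEC baz by 4): {baz=6}
  after event 3 (t=13: SET baz = 22): {baz=22}
  after event 4 (t=14: INC baz by 5): {baz=27}
  after event 5 (t=16: SET baz = 7): {baz=7}
  after event 6 (t=20: SET bar = -9): {bar=-9, baz=7}

Answer: {bar=-9, baz=7}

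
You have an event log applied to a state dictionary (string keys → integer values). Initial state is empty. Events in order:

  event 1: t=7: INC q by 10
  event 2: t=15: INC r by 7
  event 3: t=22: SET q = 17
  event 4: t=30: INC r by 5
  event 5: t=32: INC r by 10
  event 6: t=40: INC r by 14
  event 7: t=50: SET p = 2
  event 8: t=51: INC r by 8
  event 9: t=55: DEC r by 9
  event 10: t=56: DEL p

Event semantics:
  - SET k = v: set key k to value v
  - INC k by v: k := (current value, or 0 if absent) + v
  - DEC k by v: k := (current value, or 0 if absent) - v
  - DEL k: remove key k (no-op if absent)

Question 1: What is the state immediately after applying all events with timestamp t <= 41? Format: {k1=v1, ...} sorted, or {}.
Apply events with t <= 41 (6 events):
  after event 1 (t=7: INC q by 10): {q=10}
  after event 2 (t=15: INC r by 7): {q=10, r=7}
  after event 3 (t=22: SET q = 17): {q=17, r=7}
  after event 4 (t=30: INC r by 5): {q=17, r=12}
  after event 5 (t=32: INC r by 10): {q=17, r=22}
  after event 6 (t=40: INC r by 14): {q=17, r=36}

Answer: {q=17, r=36}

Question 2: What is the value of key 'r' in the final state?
Answer: 35

Derivation:
Track key 'r' through all 10 events:
  event 1 (t=7: INC q by 10): r unchanged
  event 2 (t=15: INC r by 7): r (absent) -> 7
  event 3 (t=22: SET q = 17): r unchanged
  event 4 (t=30: INC r by 5): r 7 -> 12
  event 5 (t=32: INC r by 10): r 12 -> 22
  event 6 (t=40: INC r by 14): r 22 -> 36
  event 7 (t=50: SET p = 2): r unchanged
  event 8 (t=51: INC r by 8): r 36 -> 44
  event 9 (t=55: DEC r by 9): r 44 -> 35
  event 10 (t=56: DEL p): r unchanged
Final: r = 35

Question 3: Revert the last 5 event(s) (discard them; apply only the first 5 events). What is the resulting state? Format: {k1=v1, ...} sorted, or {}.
Keep first 5 events (discard last 5):
  after event 1 (t=7: INC q by 10): {q=10}
  after event 2 (t=15: INC r by 7): {q=10, r=7}
  after event 3 (t=22: SET q = 17): {q=17, r=7}
  after event 4 (t=30: INC r by 5): {q=17, r=12}
  after event 5 (t=32: INC r by 10): {q=17, r=22}

Answer: {q=17, r=22}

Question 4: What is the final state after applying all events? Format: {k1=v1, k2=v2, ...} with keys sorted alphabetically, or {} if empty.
  after event 1 (t=7: INC q by 10): {q=10}
  after event 2 (t=15: INC r by 7): {q=10, r=7}
  after event 3 (t=22: SET q = 17): {q=17, r=7}
  after event 4 (t=30: INC r by 5): {q=17, r=12}
  after event 5 (t=32: INC r by 10): {q=17, r=22}
  after event 6 (t=40: INC r by 14): {q=17, r=36}
  after event 7 (t=50: SET p = 2): {p=2, q=17, r=36}
  after event 8 (t=51: INC r by 8): {p=2, q=17, r=44}
  after event 9 (t=55: DEC r by 9): {p=2, q=17, r=35}
  after event 10 (t=56: DEL p): {q=17, r=35}

Answer: {q=17, r=35}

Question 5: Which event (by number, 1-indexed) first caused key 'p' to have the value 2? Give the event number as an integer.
Answer: 7

Derivation:
Looking for first event where p becomes 2:
  event 7: p (absent) -> 2  <-- first match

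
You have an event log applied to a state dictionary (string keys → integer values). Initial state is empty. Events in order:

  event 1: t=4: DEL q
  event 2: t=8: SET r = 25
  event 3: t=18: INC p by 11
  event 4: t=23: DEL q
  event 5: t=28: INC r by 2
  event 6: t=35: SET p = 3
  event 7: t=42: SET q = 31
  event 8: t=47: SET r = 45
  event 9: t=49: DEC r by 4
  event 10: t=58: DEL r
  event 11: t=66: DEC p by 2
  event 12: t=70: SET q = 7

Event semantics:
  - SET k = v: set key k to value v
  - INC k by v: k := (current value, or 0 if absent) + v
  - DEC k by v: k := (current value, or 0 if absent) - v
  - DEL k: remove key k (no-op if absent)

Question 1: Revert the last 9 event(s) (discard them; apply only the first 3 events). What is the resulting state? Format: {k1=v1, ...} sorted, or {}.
Answer: {p=11, r=25}

Derivation:
Keep first 3 events (discard last 9):
  after event 1 (t=4: DEL q): {}
  after event 2 (t=8: SET r = 25): {r=25}
  after event 3 (t=18: INC p by 11): {p=11, r=25}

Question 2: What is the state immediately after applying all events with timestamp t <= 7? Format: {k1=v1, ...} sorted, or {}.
Answer: {}

Derivation:
Apply events with t <= 7 (1 events):
  after event 1 (t=4: DEL q): {}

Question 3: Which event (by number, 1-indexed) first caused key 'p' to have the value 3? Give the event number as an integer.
Answer: 6

Derivation:
Looking for first event where p becomes 3:
  event 3: p = 11
  event 4: p = 11
  event 5: p = 11
  event 6: p 11 -> 3  <-- first match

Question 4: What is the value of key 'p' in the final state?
Track key 'p' through all 12 events:
  event 1 (t=4: DEL q): p unchanged
  event 2 (t=8: SET r = 25): p unchanged
  event 3 (t=18: INC p by 11): p (absent) -> 11
  event 4 (t=23: DEL q): p unchanged
  event 5 (t=28: INC r by 2): p unchanged
  event 6 (t=35: SET p = 3): p 11 -> 3
  event 7 (t=42: SET q = 31): p unchanged
  event 8 (t=47: SET r = 45): p unchanged
  event 9 (t=49: DEC r by 4): p unchanged
  event 10 (t=58: DEL r): p unchanged
  event 11 (t=66: DEC p by 2): p 3 -> 1
  event 12 (t=70: SET q = 7): p unchanged
Final: p = 1

Answer: 1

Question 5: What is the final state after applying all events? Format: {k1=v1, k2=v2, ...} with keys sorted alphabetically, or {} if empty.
  after event 1 (t=4: DEL q): {}
  after event 2 (t=8: SET r = 25): {r=25}
  after event 3 (t=18: INC p by 11): {p=11, r=25}
  after event 4 (t=23: DEL q): {p=11, r=25}
  after event 5 (t=28: INC r by 2): {p=11, r=27}
  after event 6 (t=35: SET p = 3): {p=3, r=27}
  after event 7 (t=42: SET q = 31): {p=3, q=31, r=27}
  after event 8 (t=47: SET r = 45): {p=3, q=31, r=45}
  after event 9 (t=49: DEC r by 4): {p=3, q=31, r=41}
  after event 10 (t=58: DEL r): {p=3, q=31}
  after event 11 (t=66: DEC p by 2): {p=1, q=31}
  after event 12 (t=70: SET q = 7): {p=1, q=7}

Answer: {p=1, q=7}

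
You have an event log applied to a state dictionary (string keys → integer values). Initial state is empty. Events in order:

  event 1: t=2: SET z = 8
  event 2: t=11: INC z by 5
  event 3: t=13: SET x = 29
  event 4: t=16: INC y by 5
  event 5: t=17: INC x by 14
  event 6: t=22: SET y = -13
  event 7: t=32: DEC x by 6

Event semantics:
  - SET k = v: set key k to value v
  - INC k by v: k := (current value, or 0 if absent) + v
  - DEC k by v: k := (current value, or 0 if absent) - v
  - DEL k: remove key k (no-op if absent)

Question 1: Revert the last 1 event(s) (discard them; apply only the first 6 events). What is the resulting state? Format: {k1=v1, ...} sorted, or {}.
Answer: {x=43, y=-13, z=13}

Derivation:
Keep first 6 events (discard last 1):
  after event 1 (t=2: SET z = 8): {z=8}
  after event 2 (t=11: INC z by 5): {z=13}
  after event 3 (t=13: SET x = 29): {x=29, z=13}
  after event 4 (t=16: INC y by 5): {x=29, y=5, z=13}
  after event 5 (t=17: INC x by 14): {x=43, y=5, z=13}
  after event 6 (t=22: SET y = -13): {x=43, y=-13, z=13}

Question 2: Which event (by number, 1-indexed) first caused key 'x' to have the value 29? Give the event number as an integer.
Answer: 3

Derivation:
Looking for first event where x becomes 29:
  event 3: x (absent) -> 29  <-- first match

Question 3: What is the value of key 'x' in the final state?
Answer: 37

Derivation:
Track key 'x' through all 7 events:
  event 1 (t=2: SET z = 8): x unchanged
  event 2 (t=11: INC z by 5): x unchanged
  event 3 (t=13: SET x = 29): x (absent) -> 29
  event 4 (t=16: INC y by 5): x unchanged
  event 5 (t=17: INC x by 14): x 29 -> 43
  event 6 (t=22: SET y = -13): x unchanged
  event 7 (t=32: DEC x by 6): x 43 -> 37
Final: x = 37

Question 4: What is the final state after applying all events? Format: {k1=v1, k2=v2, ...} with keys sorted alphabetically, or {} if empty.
  after event 1 (t=2: SET z = 8): {z=8}
  after event 2 (t=11: INC z by 5): {z=13}
  after event 3 (t=13: SET x = 29): {x=29, z=13}
  after event 4 (t=16: INC y by 5): {x=29, y=5, z=13}
  after event 5 (t=17: INC x by 14): {x=43, y=5, z=13}
  after event 6 (t=22: SET y = -13): {x=43, y=-13, z=13}
  after event 7 (t=32: DEC x by 6): {x=37, y=-13, z=13}

Answer: {x=37, y=-13, z=13}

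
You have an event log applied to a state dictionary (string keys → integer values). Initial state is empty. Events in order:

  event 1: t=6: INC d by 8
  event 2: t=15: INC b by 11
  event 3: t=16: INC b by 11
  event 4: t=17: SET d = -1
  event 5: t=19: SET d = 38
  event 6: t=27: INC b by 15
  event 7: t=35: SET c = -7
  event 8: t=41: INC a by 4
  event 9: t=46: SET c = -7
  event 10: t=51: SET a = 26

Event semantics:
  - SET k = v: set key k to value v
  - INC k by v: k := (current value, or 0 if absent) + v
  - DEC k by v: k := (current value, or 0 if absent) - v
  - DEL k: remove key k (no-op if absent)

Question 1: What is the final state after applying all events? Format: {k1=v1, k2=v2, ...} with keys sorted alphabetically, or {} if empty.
  after event 1 (t=6: INC d by 8): {d=8}
  after event 2 (t=15: INC b by 11): {b=11, d=8}
  after event 3 (t=16: INC b by 11): {b=22, d=8}
  after event 4 (t=17: SET d = -1): {b=22, d=-1}
  after event 5 (t=19: SET d = 38): {b=22, d=38}
  after event 6 (t=27: INC b by 15): {b=37, d=38}
  after event 7 (t=35: SET c = -7): {b=37, c=-7, d=38}
  after event 8 (t=41: INC a by 4): {a=4, b=37, c=-7, d=38}
  after event 9 (t=46: SET c = -7): {a=4, b=37, c=-7, d=38}
  after event 10 (t=51: SET a = 26): {a=26, b=37, c=-7, d=38}

Answer: {a=26, b=37, c=-7, d=38}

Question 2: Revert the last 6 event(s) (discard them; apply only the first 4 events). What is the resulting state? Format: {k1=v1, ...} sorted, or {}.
Keep first 4 events (discard last 6):
  after event 1 (t=6: INC d by 8): {d=8}
  after event 2 (t=15: INC b by 11): {b=11, d=8}
  after event 3 (t=16: INC b by 11): {b=22, d=8}
  after event 4 (t=17: SET d = -1): {b=22, d=-1}

Answer: {b=22, d=-1}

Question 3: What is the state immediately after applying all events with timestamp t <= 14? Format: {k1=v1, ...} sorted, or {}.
Answer: {d=8}

Derivation:
Apply events with t <= 14 (1 events):
  after event 1 (t=6: INC d by 8): {d=8}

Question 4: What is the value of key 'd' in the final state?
Answer: 38

Derivation:
Track key 'd' through all 10 events:
  event 1 (t=6: INC d by 8): d (absent) -> 8
  event 2 (t=15: INC b by 11): d unchanged
  event 3 (t=16: INC b by 11): d unchanged
  event 4 (t=17: SET d = -1): d 8 -> -1
  event 5 (t=19: SET d = 38): d -1 -> 38
  event 6 (t=27: INC b by 15): d unchanged
  event 7 (t=35: SET c = -7): d unchanged
  event 8 (t=41: INC a by 4): d unchanged
  event 9 (t=46: SET c = -7): d unchanged
  event 10 (t=51: SET a = 26): d unchanged
Final: d = 38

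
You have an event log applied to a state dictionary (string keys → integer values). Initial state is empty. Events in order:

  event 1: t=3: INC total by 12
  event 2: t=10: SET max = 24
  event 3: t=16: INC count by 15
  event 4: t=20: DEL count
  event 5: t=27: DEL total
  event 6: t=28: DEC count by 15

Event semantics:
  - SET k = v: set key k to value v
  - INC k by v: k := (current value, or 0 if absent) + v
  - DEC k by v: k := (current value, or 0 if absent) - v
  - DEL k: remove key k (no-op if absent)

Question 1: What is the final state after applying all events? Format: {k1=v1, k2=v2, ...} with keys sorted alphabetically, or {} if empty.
  after event 1 (t=3: INC total by 12): {total=12}
  after event 2 (t=10: SET max = 24): {max=24, total=12}
  after event 3 (t=16: INC count by 15): {count=15, max=24, total=12}
  after event 4 (t=20: DEL count): {max=24, total=12}
  after event 5 (t=27: DEL total): {max=24}
  after event 6 (t=28: DEC count by 15): {count=-15, max=24}

Answer: {count=-15, max=24}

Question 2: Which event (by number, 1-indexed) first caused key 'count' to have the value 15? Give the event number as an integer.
Looking for first event where count becomes 15:
  event 3: count (absent) -> 15  <-- first match

Answer: 3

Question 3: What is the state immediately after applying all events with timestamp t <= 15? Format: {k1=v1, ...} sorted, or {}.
Answer: {max=24, total=12}

Derivation:
Apply events with t <= 15 (2 events):
  after event 1 (t=3: INC total by 12): {total=12}
  after event 2 (t=10: SET max = 24): {max=24, total=12}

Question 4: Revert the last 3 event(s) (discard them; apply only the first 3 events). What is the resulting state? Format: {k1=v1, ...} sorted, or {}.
Answer: {count=15, max=24, total=12}

Derivation:
Keep first 3 events (discard last 3):
  after event 1 (t=3: INC total by 12): {total=12}
  after event 2 (t=10: SET max = 24): {max=24, total=12}
  after event 3 (t=16: INC count by 15): {count=15, max=24, total=12}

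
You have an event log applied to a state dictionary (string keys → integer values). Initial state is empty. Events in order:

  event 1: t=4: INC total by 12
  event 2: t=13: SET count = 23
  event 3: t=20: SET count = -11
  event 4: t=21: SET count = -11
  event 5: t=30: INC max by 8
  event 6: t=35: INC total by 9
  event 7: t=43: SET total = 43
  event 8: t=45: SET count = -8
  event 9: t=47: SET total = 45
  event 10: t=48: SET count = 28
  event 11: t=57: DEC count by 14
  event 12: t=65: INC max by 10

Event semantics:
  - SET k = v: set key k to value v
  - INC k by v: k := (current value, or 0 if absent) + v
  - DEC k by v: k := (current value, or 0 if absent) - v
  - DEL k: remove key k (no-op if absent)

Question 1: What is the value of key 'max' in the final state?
Track key 'max' through all 12 events:
  event 1 (t=4: INC total by 12): max unchanged
  event 2 (t=13: SET count = 23): max unchanged
  event 3 (t=20: SET count = -11): max unchanged
  event 4 (t=21: SET count = -11): max unchanged
  event 5 (t=30: INC max by 8): max (absent) -> 8
  event 6 (t=35: INC total by 9): max unchanged
  event 7 (t=43: SET total = 43): max unchanged
  event 8 (t=45: SET count = -8): max unchanged
  event 9 (t=47: SET total = 45): max unchanged
  event 10 (t=48: SET count = 28): max unchanged
  event 11 (t=57: DEC count by 14): max unchanged
  event 12 (t=65: INC max by 10): max 8 -> 18
Final: max = 18

Answer: 18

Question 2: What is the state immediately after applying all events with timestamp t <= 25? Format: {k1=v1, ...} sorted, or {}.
Answer: {count=-11, total=12}

Derivation:
Apply events with t <= 25 (4 events):
  after event 1 (t=4: INC total by 12): {total=12}
  after event 2 (t=13: SET count = 23): {count=23, total=12}
  after event 3 (t=20: SET count = -11): {count=-11, total=12}
  after event 4 (t=21: SET count = -11): {count=-11, total=12}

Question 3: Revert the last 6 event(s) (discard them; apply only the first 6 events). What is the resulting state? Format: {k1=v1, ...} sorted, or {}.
Keep first 6 events (discard last 6):
  after event 1 (t=4: INC total by 12): {total=12}
  after event 2 (t=13: SET count = 23): {count=23, total=12}
  after event 3 (t=20: SET count = -11): {count=-11, total=12}
  after event 4 (t=21: SET count = -11): {count=-11, total=12}
  after event 5 (t=30: INC max by 8): {count=-11, max=8, total=12}
  after event 6 (t=35: INC total by 9): {count=-11, max=8, total=21}

Answer: {count=-11, max=8, total=21}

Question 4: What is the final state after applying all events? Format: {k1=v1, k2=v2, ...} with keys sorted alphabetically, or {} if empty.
Answer: {count=14, max=18, total=45}

Derivation:
  after event 1 (t=4: INC total by 12): {total=12}
  after event 2 (t=13: SET count = 23): {count=23, total=12}
  after event 3 (t=20: SET count = -11): {count=-11, total=12}
  after event 4 (t=21: SET count = -11): {count=-11, total=12}
  after event 5 (t=30: INC max by 8): {count=-11, max=8, total=12}
  after event 6 (t=35: INC total by 9): {count=-11, max=8, total=21}
  after event 7 (t=43: SET total = 43): {count=-11, max=8, total=43}
  after event 8 (t=45: SET count = -8): {count=-8, max=8, total=43}
  after event 9 (t=47: SET total = 45): {count=-8, max=8, total=45}
  after event 10 (t=48: SET count = 28): {count=28, max=8, total=45}
  after event 11 (t=57: DEC count by 14): {count=14, max=8, total=45}
  after event 12 (t=65: INC max by 10): {count=14, max=18, total=45}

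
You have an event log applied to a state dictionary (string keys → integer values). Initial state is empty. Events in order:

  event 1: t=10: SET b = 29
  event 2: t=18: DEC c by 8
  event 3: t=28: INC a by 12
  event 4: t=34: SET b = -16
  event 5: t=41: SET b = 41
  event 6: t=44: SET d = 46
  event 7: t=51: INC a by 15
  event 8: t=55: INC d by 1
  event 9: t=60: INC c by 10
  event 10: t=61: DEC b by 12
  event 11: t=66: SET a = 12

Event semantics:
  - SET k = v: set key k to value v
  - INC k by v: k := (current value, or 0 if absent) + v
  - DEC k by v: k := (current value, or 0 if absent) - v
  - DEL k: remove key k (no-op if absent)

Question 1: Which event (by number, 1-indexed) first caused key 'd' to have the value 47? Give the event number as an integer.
Looking for first event where d becomes 47:
  event 6: d = 46
  event 7: d = 46
  event 8: d 46 -> 47  <-- first match

Answer: 8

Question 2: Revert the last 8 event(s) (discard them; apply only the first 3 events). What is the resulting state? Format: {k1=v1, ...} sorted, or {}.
Answer: {a=12, b=29, c=-8}

Derivation:
Keep first 3 events (discard last 8):
  after event 1 (t=10: SET b = 29): {b=29}
  after event 2 (t=18: DEC c by 8): {b=29, c=-8}
  after event 3 (t=28: INC a by 12): {a=12, b=29, c=-8}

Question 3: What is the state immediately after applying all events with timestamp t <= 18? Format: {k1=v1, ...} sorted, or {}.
Answer: {b=29, c=-8}

Derivation:
Apply events with t <= 18 (2 events):
  after event 1 (t=10: SET b = 29): {b=29}
  after event 2 (t=18: DEC c by 8): {b=29, c=-8}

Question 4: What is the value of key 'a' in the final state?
Track key 'a' through all 11 events:
  event 1 (t=10: SET b = 29): a unchanged
  event 2 (t=18: DEC c by 8): a unchanged
  event 3 (t=28: INC a by 12): a (absent) -> 12
  event 4 (t=34: SET b = -16): a unchanged
  event 5 (t=41: SET b = 41): a unchanged
  event 6 (t=44: SET d = 46): a unchanged
  event 7 (t=51: INC a by 15): a 12 -> 27
  event 8 (t=55: INC d by 1): a unchanged
  event 9 (t=60: INC c by 10): a unchanged
  event 10 (t=61: DEC b by 12): a unchanged
  event 11 (t=66: SET a = 12): a 27 -> 12
Final: a = 12

Answer: 12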